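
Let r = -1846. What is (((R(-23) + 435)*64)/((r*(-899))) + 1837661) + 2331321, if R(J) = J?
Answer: 3459325390198/829777 ≈ 4.1690e+6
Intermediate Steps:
(((R(-23) + 435)*64)/((r*(-899))) + 1837661) + 2331321 = (((-23 + 435)*64)/((-1846*(-899))) + 1837661) + 2331321 = ((412*64)/1659554 + 1837661) + 2331321 = (26368*(1/1659554) + 1837661) + 2331321 = (13184/829777 + 1837661) + 2331321 = 1524848844781/829777 + 2331321 = 3459325390198/829777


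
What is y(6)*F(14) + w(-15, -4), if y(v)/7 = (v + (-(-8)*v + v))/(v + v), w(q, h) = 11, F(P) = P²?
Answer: 6871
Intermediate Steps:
y(v) = 35 (y(v) = 7*((v + (-(-8)*v + v))/(v + v)) = 7*((v + (8*v + v))/((2*v))) = 7*((v + 9*v)*(1/(2*v))) = 7*((10*v)*(1/(2*v))) = 7*5 = 35)
y(6)*F(14) + w(-15, -4) = 35*14² + 11 = 35*196 + 11 = 6860 + 11 = 6871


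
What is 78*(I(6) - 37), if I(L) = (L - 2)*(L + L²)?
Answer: 10218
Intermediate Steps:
I(L) = (-2 + L)*(L + L²)
78*(I(6) - 37) = 78*(6*(-2 + 6² - 1*6) - 37) = 78*(6*(-2 + 36 - 6) - 37) = 78*(6*28 - 37) = 78*(168 - 37) = 78*131 = 10218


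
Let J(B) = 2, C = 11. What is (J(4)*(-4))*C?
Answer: -88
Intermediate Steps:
(J(4)*(-4))*C = (2*(-4))*11 = -8*11 = -88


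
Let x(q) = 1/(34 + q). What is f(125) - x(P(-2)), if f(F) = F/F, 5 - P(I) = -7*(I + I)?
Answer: 10/11 ≈ 0.90909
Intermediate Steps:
P(I) = 5 + 14*I (P(I) = 5 - (-7)*(I + I) = 5 - (-7)*2*I = 5 - (-14)*I = 5 + 14*I)
f(F) = 1
f(125) - x(P(-2)) = 1 - 1/(34 + (5 + 14*(-2))) = 1 - 1/(34 + (5 - 28)) = 1 - 1/(34 - 23) = 1 - 1/11 = 10/11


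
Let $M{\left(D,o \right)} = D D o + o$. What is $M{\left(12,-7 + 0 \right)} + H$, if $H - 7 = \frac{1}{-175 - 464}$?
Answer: $- \frac{644113}{639} \approx -1008.0$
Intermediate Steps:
$H = \frac{4472}{639}$ ($H = 7 + \frac{1}{-175 - 464} = 7 + \frac{1}{-639} = 7 - \frac{1}{639} = \frac{4472}{639} \approx 6.9984$)
$M{\left(D,o \right)} = o + o D^{2}$ ($M{\left(D,o \right)} = D^{2} o + o = o D^{2} + o = o + o D^{2}$)
$M{\left(12,-7 + 0 \right)} + H = \left(-7 + 0\right) \left(1 + 12^{2}\right) + \frac{4472}{639} = - 7 \left(1 + 144\right) + \frac{4472}{639} = \left(-7\right) 145 + \frac{4472}{639} = -1015 + \frac{4472}{639} = - \frac{644113}{639}$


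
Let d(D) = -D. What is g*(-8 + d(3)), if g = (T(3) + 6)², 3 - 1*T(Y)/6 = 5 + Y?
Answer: -6336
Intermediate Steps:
T(Y) = -12 - 6*Y (T(Y) = 18 - 6*(5 + Y) = 18 + (-30 - 6*Y) = -12 - 6*Y)
g = 576 (g = ((-12 - 6*3) + 6)² = ((-12 - 18) + 6)² = (-30 + 6)² = (-24)² = 576)
g*(-8 + d(3)) = 576*(-8 - 1*3) = 576*(-8 - 3) = 576*(-11) = -6336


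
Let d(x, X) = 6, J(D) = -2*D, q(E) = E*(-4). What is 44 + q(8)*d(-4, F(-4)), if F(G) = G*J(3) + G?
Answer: -148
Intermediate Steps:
q(E) = -4*E
F(G) = -5*G (F(G) = G*(-2*3) + G = G*(-6) + G = -6*G + G = -5*G)
44 + q(8)*d(-4, F(-4)) = 44 - 4*8*6 = 44 - 32*6 = 44 - 192 = -148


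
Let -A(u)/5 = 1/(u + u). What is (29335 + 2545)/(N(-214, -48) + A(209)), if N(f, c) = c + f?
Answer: -13325840/109521 ≈ -121.67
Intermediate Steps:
A(u) = -5/(2*u) (A(u) = -5/(u + u) = -5*1/(2*u) = -5/(2*u))
(29335 + 2545)/(N(-214, -48) + A(209)) = (29335 + 2545)/((-48 - 214) - 5/2/209) = 31880/(-262 - 5/2*1/209) = 31880/(-262 - 5/418) = 31880/(-109521/418) = 31880*(-418/109521) = -13325840/109521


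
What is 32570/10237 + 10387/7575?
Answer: 353049469/77545275 ≈ 4.5528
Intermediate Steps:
32570/10237 + 10387/7575 = 353049469/77545275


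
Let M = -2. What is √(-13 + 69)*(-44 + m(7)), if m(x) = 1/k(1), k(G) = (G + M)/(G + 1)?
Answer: -92*√14 ≈ -344.23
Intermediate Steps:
k(G) = (-2 + G)/(1 + G) (k(G) = (G - 2)/(G + 1) = (-2 + G)/(1 + G))
m(x) = -2 (m(x) = 1/((-2 + 1)/(1 + 1)) = 1/(-1/2) = 1/((½)*(-1)) = 1/(-½) = -2)
√(-13 + 69)*(-44 + m(7)) = √(-13 + 69)*(-44 - 2) = √56*(-46) = (2*√14)*(-46) = -92*√14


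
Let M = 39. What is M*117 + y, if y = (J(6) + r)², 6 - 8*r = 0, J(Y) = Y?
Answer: 73737/16 ≈ 4608.6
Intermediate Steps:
r = ¾ (r = ¾ - ⅛*0 = ¾ + 0 = ¾ ≈ 0.75000)
y = 729/16 (y = (6 + ¾)² = (27/4)² = 729/16 ≈ 45.563)
M*117 + y = 39*117 + 729/16 = 4563 + 729/16 = 73737/16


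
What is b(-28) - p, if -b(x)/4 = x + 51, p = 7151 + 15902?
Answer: -23145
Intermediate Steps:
p = 23053
b(x) = -204 - 4*x (b(x) = -4*(x + 51) = -4*(51 + x) = -204 - 4*x)
b(-28) - p = (-204 - 4*(-28)) - 1*23053 = (-204 + 112) - 23053 = -92 - 23053 = -23145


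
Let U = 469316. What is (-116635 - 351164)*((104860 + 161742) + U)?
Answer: -344261704482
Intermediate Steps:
(-116635 - 351164)*((104860 + 161742) + U) = (-116635 - 351164)*((104860 + 161742) + 469316) = -467799*(266602 + 469316) = -467799*735918 = -344261704482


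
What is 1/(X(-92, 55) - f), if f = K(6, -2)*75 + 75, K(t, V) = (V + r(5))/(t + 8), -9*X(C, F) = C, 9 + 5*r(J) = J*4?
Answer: -126/8297 ≈ -0.015186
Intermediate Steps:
r(J) = -9/5 + 4*J/5 (r(J) = -9/5 + (J*4)/5 = -9/5 + (4*J)/5 = -9/5 + 4*J/5)
X(C, F) = -C/9
K(t, V) = (11/5 + V)/(8 + t) (K(t, V) = (V + (-9/5 + (4/5)*5))/(t + 8) = (V + (-9/5 + 4))/(8 + t) = (V + 11/5)/(8 + t) = (11/5 + V)/(8 + t))
f = 1065/14 (f = ((11/5 - 2)/(8 + 6))*75 + 75 = ((1/5)/14)*75 + 75 = ((1/14)*(1/5))*75 + 75 = (1/70)*75 + 75 = 15/14 + 75 = 1065/14 ≈ 76.071)
1/(X(-92, 55) - f) = 1/(-1/9*(-92) - 1*1065/14) = 1/(92/9 - 1065/14) = 1/(-8297/126) = -126/8297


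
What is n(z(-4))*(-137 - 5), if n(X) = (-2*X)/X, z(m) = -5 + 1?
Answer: 284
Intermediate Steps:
z(m) = -4
n(X) = -2
n(z(-4))*(-137 - 5) = -2*(-137 - 5) = -2*(-142) = 284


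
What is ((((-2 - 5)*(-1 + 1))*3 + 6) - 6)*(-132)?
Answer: 0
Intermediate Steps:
((((-2 - 5)*(-1 + 1))*3 + 6) - 6)*(-132) = ((-7*0*3 + 6) - 6)*(-132) = ((0*3 + 6) - 6)*(-132) = ((0 + 6) - 6)*(-132) = (6 - 6)*(-132) = 0*(-132) = 0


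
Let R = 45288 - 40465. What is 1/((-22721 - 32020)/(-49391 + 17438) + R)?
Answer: 10651/51388020 ≈ 0.00020727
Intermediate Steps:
R = 4823
1/((-22721 - 32020)/(-49391 + 17438) + R) = 1/((-22721 - 32020)/(-49391 + 17438) + 4823) = 1/(-54741/(-31953) + 4823) = 1/(-54741*(-1/31953) + 4823) = 1/(18247/10651 + 4823) = 1/(51388020/10651) = 10651/51388020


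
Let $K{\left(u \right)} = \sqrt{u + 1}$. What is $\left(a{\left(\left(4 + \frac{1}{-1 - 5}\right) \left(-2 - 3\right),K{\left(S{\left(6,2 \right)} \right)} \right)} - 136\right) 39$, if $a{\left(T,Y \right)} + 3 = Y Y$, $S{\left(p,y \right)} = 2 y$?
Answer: $-5226$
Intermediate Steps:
$K{\left(u \right)} = \sqrt{1 + u}$
$a{\left(T,Y \right)} = -3 + Y^{2}$ ($a{\left(T,Y \right)} = -3 + Y Y = -3 + Y^{2}$)
$\left(a{\left(\left(4 + \frac{1}{-1 - 5}\right) \left(-2 - 3\right),K{\left(S{\left(6,2 \right)} \right)} \right)} - 136\right) 39 = \left(\left(-3 + \left(\sqrt{1 + 2 \cdot 2}\right)^{2}\right) - 136\right) 39 = \left(\left(-3 + \left(\sqrt{1 + 4}\right)^{2}\right) - 136\right) 39 = \left(\left(-3 + \left(\sqrt{5}\right)^{2}\right) - 136\right) 39 = \left(\left(-3 + 5\right) - 136\right) 39 = \left(2 - 136\right) 39 = \left(-134\right) 39 = -5226$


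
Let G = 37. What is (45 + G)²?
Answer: 6724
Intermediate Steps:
(45 + G)² = (45 + 37)² = 82² = 6724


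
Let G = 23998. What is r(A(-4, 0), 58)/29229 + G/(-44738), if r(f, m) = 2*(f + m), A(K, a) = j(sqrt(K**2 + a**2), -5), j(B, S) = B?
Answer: -347945015/653823501 ≈ -0.53217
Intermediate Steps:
A(K, a) = sqrt(K**2 + a**2)
r(f, m) = 2*f + 2*m
r(A(-4, 0), 58)/29229 + G/(-44738) = (2*sqrt((-4)**2 + 0**2) + 2*58)/29229 + 23998/(-44738) = (2*sqrt(16 + 0) + 116)*(1/29229) + 23998*(-1/44738) = (2*sqrt(16) + 116)*(1/29229) - 11999/22369 = (2*4 + 116)*(1/29229) - 11999/22369 = (8 + 116)*(1/29229) - 11999/22369 = 124*(1/29229) - 11999/22369 = 124/29229 - 11999/22369 = -347945015/653823501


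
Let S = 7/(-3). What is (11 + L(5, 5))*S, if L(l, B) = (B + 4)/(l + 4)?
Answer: -28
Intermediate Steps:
S = -7/3 (S = 7*(-⅓) = -7/3 ≈ -2.3333)
L(l, B) = (4 + B)/(4 + l)
(11 + L(5, 5))*S = (11 + (4 + 5)/(4 + 5))*(-7/3) = (11 + 9/9)*(-7/3) = (11 + (⅑)*9)*(-7/3) = (11 + 1)*(-7/3) = 12*(-7/3) = -28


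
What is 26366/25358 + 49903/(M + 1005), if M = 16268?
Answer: 860430096/219004367 ≈ 3.9288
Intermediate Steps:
26366/25358 + 49903/(M + 1005) = 26366/25358 + 49903/(16268 + 1005) = 26366*(1/25358) + 49903/17273 = 13183/12679 + 49903*(1/17273) = 13183/12679 + 49903/17273 = 860430096/219004367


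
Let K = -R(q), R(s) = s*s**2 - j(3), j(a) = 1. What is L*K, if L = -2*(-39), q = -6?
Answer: 16926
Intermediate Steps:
R(s) = -1 + s**3 (R(s) = s*s**2 - 1*1 = s**3 - 1 = -1 + s**3)
K = 217 (K = -(-1 + (-6)**3) = -(-1 - 216) = -1*(-217) = 217)
L = 78
L*K = 78*217 = 16926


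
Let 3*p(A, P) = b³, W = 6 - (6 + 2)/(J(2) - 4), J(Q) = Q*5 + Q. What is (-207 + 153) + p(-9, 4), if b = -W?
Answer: -287/3 ≈ -95.667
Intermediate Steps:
J(Q) = 6*Q (J(Q) = 5*Q + Q = 6*Q)
W = 5 (W = 6 - (6 + 2)/(6*2 - 4) = 6 - 8/(12 - 4) = 6 - 8/8 = 6 - 1*1 = 6 - 1 = 5)
b = -5 (b = -1*5 = -5)
p(A, P) = -125/3 (p(A, P) = (⅓)*(-5)³ = (⅓)*(-125) = -125/3)
(-207 + 153) + p(-9, 4) = (-207 + 153) - 125/3 = -54 - 125/3 = -287/3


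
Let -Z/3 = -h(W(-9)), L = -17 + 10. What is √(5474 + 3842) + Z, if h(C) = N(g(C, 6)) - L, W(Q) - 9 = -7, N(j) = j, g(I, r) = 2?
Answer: 27 + 2*√2329 ≈ 123.52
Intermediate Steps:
W(Q) = 2 (W(Q) = 9 - 7 = 2)
L = -7
h(C) = 9 (h(C) = 2 - 1*(-7) = 2 + 7 = 9)
Z = 27 (Z = -(-3)*9 = -3*(-9) = 27)
√(5474 + 3842) + Z = √(5474 + 3842) + 27 = √9316 + 27 = 2*√2329 + 27 = 27 + 2*√2329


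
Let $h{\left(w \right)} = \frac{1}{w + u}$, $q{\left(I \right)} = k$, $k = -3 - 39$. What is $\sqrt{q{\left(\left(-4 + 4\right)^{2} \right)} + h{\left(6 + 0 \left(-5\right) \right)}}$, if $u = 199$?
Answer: $\frac{i \sqrt{1764845}}{205} \approx 6.4804 i$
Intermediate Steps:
$k = -42$
$q{\left(I \right)} = -42$
$h{\left(w \right)} = \frac{1}{199 + w}$ ($h{\left(w \right)} = \frac{1}{w + 199} = \frac{1}{199 + w}$)
$\sqrt{q{\left(\left(-4 + 4\right)^{2} \right)} + h{\left(6 + 0 \left(-5\right) \right)}} = \sqrt{-42 + \frac{1}{199 + \left(6 + 0 \left(-5\right)\right)}} = \sqrt{-42 + \frac{1}{199 + \left(6 + 0\right)}} = \sqrt{-42 + \frac{1}{199 + 6}} = \sqrt{-42 + \frac{1}{205}} = \sqrt{- \frac{8609}{205}} = \frac{i \sqrt{1764845}}{205}$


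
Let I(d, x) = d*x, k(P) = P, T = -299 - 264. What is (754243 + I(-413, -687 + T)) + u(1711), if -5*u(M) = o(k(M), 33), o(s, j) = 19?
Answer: 6352446/5 ≈ 1.2705e+6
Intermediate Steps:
T = -563
u(M) = -19/5 (u(M) = -⅕*19 = -19/5)
(754243 + I(-413, -687 + T)) + u(1711) = (754243 - 413*(-687 - 563)) - 19/5 = (754243 - 413*(-1250)) - 19/5 = (754243 + 516250) - 19/5 = 1270493 - 19/5 = 6352446/5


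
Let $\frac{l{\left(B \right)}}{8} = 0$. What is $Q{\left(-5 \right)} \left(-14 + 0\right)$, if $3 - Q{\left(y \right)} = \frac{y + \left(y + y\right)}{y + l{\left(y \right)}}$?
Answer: $0$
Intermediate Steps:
$l{\left(B \right)} = 0$ ($l{\left(B \right)} = 8 \cdot 0 = 0$)
$Q{\left(y \right)} = 0$ ($Q{\left(y \right)} = 3 - \frac{y + \left(y + y\right)}{y + 0} = 3 - \frac{y + 2 y}{y} = 3 - \frac{3 y}{y} = 3 - 3 = 0$)
$Q{\left(-5 \right)} \left(-14 + 0\right) = 0 \left(-14 + 0\right) = 0 \left(-14\right) = 0$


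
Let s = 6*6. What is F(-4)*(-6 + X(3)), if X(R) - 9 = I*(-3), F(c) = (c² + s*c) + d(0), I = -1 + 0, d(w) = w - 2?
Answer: -780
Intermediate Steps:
d(w) = -2 + w
I = -1
s = 36
F(c) = -2 + c² + 36*c (F(c) = (c² + 36*c) + (-2 + 0) = (c² + 36*c) - 2 = -2 + c² + 36*c)
X(R) = 12 (X(R) = 9 - 1*(-3) = 9 + 3 = 12)
F(-4)*(-6 + X(3)) = (-2 + (-4)² + 36*(-4))*(-6 + 12) = (-2 + 16 - 144)*6 = -130*6 = -780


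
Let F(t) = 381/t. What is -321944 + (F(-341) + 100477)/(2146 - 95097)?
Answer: -10204464971980/31696291 ≈ -3.2195e+5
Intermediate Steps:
-321944 + (F(-341) + 100477)/(2146 - 95097) = -321944 + (381/(-341) + 100477)/(2146 - 95097) = -321944 + (381*(-1/341) + 100477)/(-92951) = -321944 + (-381/341 + 100477)*(-1/92951) = -321944 + (34262276/341)*(-1/92951) = -321944 - 34262276/31696291 = -10204464971980/31696291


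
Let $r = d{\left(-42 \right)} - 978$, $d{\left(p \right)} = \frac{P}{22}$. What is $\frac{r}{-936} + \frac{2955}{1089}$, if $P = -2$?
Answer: $\frac{425669}{113256} \approx 3.7585$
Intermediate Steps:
$d{\left(p \right)} = - \frac{1}{11}$ ($d{\left(p \right)} = - \frac{2}{22} = \left(-2\right) \frac{1}{22} = - \frac{1}{11}$)
$r = - \frac{10759}{11}$ ($r = - \frac{1}{11} - 978 = - \frac{10759}{11} \approx -978.09$)
$\frac{r}{-936} + \frac{2955}{1089} = - \frac{10759}{11 \left(-936\right)} + \frac{2955}{1089} = \left(- \frac{10759}{11}\right) \left(- \frac{1}{936}\right) + 2955 \cdot \frac{1}{1089} = \frac{10759}{10296} + \frac{985}{363} = \frac{425669}{113256}$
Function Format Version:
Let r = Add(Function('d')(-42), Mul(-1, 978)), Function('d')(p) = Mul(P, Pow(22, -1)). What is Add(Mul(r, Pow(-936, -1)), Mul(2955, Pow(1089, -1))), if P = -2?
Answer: Rational(425669, 113256) ≈ 3.7585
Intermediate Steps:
Function('d')(p) = Rational(-1, 11) (Function('d')(p) = Mul(-2, Pow(22, -1)) = Mul(-2, Rational(1, 22)) = Rational(-1, 11))
r = Rational(-10759, 11) (r = Add(Rational(-1, 11), Mul(-1, 978)) = Add(Rational(-1, 11), -978) = Rational(-10759, 11) ≈ -978.09)
Add(Mul(r, Pow(-936, -1)), Mul(2955, Pow(1089, -1))) = Add(Mul(Rational(-10759, 11), Pow(-936, -1)), Mul(2955, Pow(1089, -1))) = Add(Mul(Rational(-10759, 11), Rational(-1, 936)), Mul(2955, Rational(1, 1089))) = Add(Rational(10759, 10296), Rational(985, 363)) = Rational(425669, 113256)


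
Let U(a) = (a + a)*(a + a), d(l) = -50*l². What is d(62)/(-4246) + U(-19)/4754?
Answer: 229962506/5046371 ≈ 45.570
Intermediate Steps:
U(a) = 4*a² (U(a) = (2*a)*(2*a) = 4*a²)
d(62)/(-4246) + U(-19)/4754 = -50*62²/(-4246) + (4*(-19)²)/4754 = -50*3844*(-1/4246) + (4*361)*(1/4754) = -192200*(-1/4246) + 1444*(1/4754) = 96100/2123 + 722/2377 = 229962506/5046371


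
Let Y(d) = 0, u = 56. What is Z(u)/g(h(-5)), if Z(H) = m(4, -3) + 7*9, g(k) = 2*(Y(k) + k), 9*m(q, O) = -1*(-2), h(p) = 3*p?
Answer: -569/270 ≈ -2.1074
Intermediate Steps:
m(q, O) = 2/9 (m(q, O) = (-1*(-2))/9 = (1/9)*2 = 2/9)
g(k) = 2*k (g(k) = 2*(0 + k) = 2*k)
Z(H) = 569/9 (Z(H) = 2/9 + 7*9 = 2/9 + 63 = 569/9)
Z(u)/g(h(-5)) = 569/(9*((2*(3*(-5))))) = 569/(9*((2*(-15)))) = (569/9)/(-30) = (569/9)*(-1/30) = -569/270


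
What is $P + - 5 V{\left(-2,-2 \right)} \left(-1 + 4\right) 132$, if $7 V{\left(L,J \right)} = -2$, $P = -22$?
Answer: $\frac{3806}{7} \approx 543.71$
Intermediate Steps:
$V{\left(L,J \right)} = - \frac{2}{7}$ ($V{\left(L,J \right)} = \frac{1}{7} \left(-2\right) = - \frac{2}{7}$)
$P + - 5 V{\left(-2,-2 \right)} \left(-1 + 4\right) 132 = -22 + \left(-5\right) \left(- \frac{2}{7}\right) \left(-1 + 4\right) 132 = -22 + \frac{10}{7} \cdot 3 \cdot 132 = -22 + \frac{30}{7} \cdot 132 = -22 + \frac{3960}{7} = \frac{3806}{7}$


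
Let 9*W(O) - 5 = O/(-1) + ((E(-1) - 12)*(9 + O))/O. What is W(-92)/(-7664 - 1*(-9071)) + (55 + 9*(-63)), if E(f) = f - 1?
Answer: -298235095/582498 ≈ -511.99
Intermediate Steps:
E(f) = -1 + f
W(O) = 5/9 - O/9 + (-126 - 14*O)/(9*O) (W(O) = 5/9 + (O/(-1) + (((-1 - 1) - 12)*(9 + O))/O)/9 = 5/9 + (O*(-1) + ((-2 - 12)*(9 + O))/O)/9 = 5/9 + (-O + (-14*(9 + O))/O)/9 = 5/9 + (-O + (-126 - 14*O)/O)/9 = 5/9 + (-O/9 + (-126 - 14*O)/(9*O)) = 5/9 - O/9 + (-126 - 14*O)/(9*O))
W(-92)/(-7664 - 1*(-9071)) + (55 + 9*(-63)) = (-1 - 14/(-92) - ⅑*(-92))/(-7664 - 1*(-9071)) + (55 + 9*(-63)) = (-1 - 14*(-1/92) + 92/9)/(-7664 + 9071) + (55 - 567) = (-1 + 7/46 + 92/9)/1407 - 512 = (3881/414)*(1/1407) - 512 = 3881/582498 - 512 = -298235095/582498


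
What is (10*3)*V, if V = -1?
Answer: -30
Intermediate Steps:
(10*3)*V = (10*3)*(-1) = 30*(-1) = -30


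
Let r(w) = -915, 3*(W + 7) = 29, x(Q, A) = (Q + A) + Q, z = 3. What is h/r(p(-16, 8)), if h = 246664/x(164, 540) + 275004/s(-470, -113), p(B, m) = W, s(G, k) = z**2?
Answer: -6692318/198555 ≈ -33.705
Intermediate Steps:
x(Q, A) = A + 2*Q (x(Q, A) = (A + Q) + Q = A + 2*Q)
W = 8/3 (W = -7 + (1/3)*29 = -7 + 29/3 = 8/3 ≈ 2.6667)
s(G, k) = 9 (s(G, k) = 3**2 = 9)
p(B, m) = 8/3
h = 6692318/217 (h = 246664/(540 + 2*164) + 275004/9 = 246664/(540 + 328) + 275004*(1/9) = 246664/868 + 30556 = 246664*(1/868) + 30556 = 61666/217 + 30556 = 6692318/217 ≈ 30840.)
h/r(p(-16, 8)) = (6692318/217)/(-915) = (6692318/217)*(-1/915) = -6692318/198555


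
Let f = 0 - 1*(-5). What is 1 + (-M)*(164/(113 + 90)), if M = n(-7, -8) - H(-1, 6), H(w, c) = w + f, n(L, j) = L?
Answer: 2007/203 ≈ 9.8867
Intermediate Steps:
f = 5 (f = 0 + 5 = 5)
H(w, c) = 5 + w (H(w, c) = w + 5 = 5 + w)
M = -11 (M = -7 - (5 - 1) = -7 - 1*4 = -7 - 4 = -11)
1 + (-M)*(164/(113 + 90)) = 1 + (-1*(-11))*(164/(113 + 90)) = 1 + 11*(164/203) = 1 + 1804/203 = 2007/203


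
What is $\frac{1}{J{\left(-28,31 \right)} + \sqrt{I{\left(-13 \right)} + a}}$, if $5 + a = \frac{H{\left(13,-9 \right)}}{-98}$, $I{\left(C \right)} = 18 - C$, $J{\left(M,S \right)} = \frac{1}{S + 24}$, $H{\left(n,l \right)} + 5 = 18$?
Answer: $- \frac{5390}{7668277} + \frac{275275 \sqrt{30}}{7668277} \approx 0.19592$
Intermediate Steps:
$H{\left(n,l \right)} = 13$ ($H{\left(n,l \right)} = -5 + 18 = 13$)
$J{\left(M,S \right)} = \frac{1}{24 + S}$
$a = - \frac{503}{98}$ ($a = -5 + \frac{13}{-98} = -5 + 13 \left(- \frac{1}{98}\right) = -5 - \frac{13}{98} = - \frac{503}{98} \approx -5.1327$)
$\frac{1}{J{\left(-28,31 \right)} + \sqrt{I{\left(-13 \right)} + a}} = \frac{1}{\frac{1}{24 + 31} + \sqrt{\left(18 - -13\right) - \frac{503}{98}}} = \frac{1}{\frac{1}{55} + \sqrt{\left(18 + 13\right) - \frac{503}{98}}} = \frac{1}{\frac{1}{55} + \sqrt{31 - \frac{503}{98}}} = \frac{1}{\frac{1}{55} + \sqrt{\frac{2535}{98}}} = \frac{1}{\frac{1}{55} + \frac{13 \sqrt{30}}{14}}$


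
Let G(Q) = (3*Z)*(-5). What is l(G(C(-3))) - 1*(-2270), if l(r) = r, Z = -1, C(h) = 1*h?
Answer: 2285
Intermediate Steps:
C(h) = h
G(Q) = 15 (G(Q) = (3*(-1))*(-5) = -3*(-5) = 15)
l(G(C(-3))) - 1*(-2270) = 15 - 1*(-2270) = 15 + 2270 = 2285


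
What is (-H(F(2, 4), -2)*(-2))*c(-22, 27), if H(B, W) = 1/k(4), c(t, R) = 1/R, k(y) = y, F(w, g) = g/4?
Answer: 1/54 ≈ 0.018519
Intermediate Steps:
F(w, g) = g/4 (F(w, g) = g*(1/4) = g/4)
H(B, W) = 1/4
(-H(F(2, 4), -2)*(-2))*c(-22, 27) = (-1*1/4*(-2))/27 = -1/4*(-2)*(1/27) = (1/2)*(1/27) = 1/54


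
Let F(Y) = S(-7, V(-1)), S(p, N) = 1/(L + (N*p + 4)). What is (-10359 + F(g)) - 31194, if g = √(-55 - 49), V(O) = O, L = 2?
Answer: -540188/13 ≈ -41553.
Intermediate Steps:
g = 2*I*√26 (g = √(-104) = 2*I*√26 ≈ 10.198*I)
S(p, N) = 1/(6 + N*p) (S(p, N) = 1/(2 + (N*p + 4)) = 1/(2 + (4 + N*p)) = 1/(6 + N*p))
F(Y) = 1/13 (F(Y) = 1/(6 - 1*(-7)) = 1/(6 + 7) = 1/13)
(-10359 + F(g)) - 31194 = (-10359 + 1/13) - 31194 = -134666/13 - 31194 = -540188/13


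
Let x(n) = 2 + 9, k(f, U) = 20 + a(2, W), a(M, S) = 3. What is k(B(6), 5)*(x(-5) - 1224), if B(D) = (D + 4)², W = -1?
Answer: -27899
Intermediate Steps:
B(D) = (4 + D)²
k(f, U) = 23 (k(f, U) = 20 + 3 = 23)
x(n) = 11
k(B(6), 5)*(x(-5) - 1224) = 23*(11 - 1224) = 23*(-1213) = -27899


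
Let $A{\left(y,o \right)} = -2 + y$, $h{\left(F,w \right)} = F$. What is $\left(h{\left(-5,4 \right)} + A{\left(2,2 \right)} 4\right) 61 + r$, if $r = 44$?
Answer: $-261$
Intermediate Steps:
$\left(h{\left(-5,4 \right)} + A{\left(2,2 \right)} 4\right) 61 + r = \left(-5 + \left(-2 + 2\right) 4\right) 61 + 44 = \left(-5 + 0 \cdot 4\right) 61 + 44 = \left(-5 + 0\right) 61 + 44 = \left(-5\right) 61 + 44 = -305 + 44 = -261$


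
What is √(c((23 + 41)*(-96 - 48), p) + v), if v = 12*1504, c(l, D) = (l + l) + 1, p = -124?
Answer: I*√383 ≈ 19.57*I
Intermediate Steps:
c(l, D) = 1 + 2*l (c(l, D) = 2*l + 1 = 1 + 2*l)
v = 18048
√(c((23 + 41)*(-96 - 48), p) + v) = √((1 + 2*((23 + 41)*(-96 - 48))) + 18048) = √((1 + 2*(64*(-144))) + 18048) = √((1 + 2*(-9216)) + 18048) = √((1 - 18432) + 18048) = √(-18431 + 18048) = √(-383) = I*√383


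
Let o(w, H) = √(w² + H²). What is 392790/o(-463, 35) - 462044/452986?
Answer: -231022/226493 + 196395*√746/6341 ≈ 844.92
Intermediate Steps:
o(w, H) = √(H² + w²)
392790/o(-463, 35) - 462044/452986 = 392790/(√(35² + (-463)²)) - 462044/452986 = 392790/(√(1225 + 214369)) - 462044*1/452986 = 392790/(√215594) - 231022/226493 = 392790/((17*√746)) - 231022/226493 = 392790*(√746/12682) - 231022/226493 = 196395*√746/6341 - 231022/226493 = -231022/226493 + 196395*√746/6341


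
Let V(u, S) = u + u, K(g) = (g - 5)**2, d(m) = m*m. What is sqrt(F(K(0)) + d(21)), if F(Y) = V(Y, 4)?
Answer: sqrt(491) ≈ 22.159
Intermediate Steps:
d(m) = m**2
K(g) = (-5 + g)**2
V(u, S) = 2*u
F(Y) = 2*Y
sqrt(F(K(0)) + d(21)) = sqrt(2*(-5 + 0)**2 + 21**2) = sqrt(2*(-5)**2 + 441) = sqrt(2*25 + 441) = sqrt(50 + 441) = sqrt(491)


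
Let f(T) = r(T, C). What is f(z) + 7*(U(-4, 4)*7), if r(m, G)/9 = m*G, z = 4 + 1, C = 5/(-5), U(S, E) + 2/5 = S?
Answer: -1303/5 ≈ -260.60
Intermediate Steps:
U(S, E) = -2/5 + S
C = -1 (C = 5*(-1/5) = -1)
z = 5
r(m, G) = 9*G*m (r(m, G) = 9*(m*G) = 9*(G*m) = 9*G*m)
f(T) = -9*T (f(T) = 9*(-1)*T = -9*T)
f(z) + 7*(U(-4, 4)*7) = -9*5 + 7*((-2/5 - 4)*7) = -45 + 7*(-22/5*7) = -45 + 7*(-154/5) = -45 - 1078/5 = -1303/5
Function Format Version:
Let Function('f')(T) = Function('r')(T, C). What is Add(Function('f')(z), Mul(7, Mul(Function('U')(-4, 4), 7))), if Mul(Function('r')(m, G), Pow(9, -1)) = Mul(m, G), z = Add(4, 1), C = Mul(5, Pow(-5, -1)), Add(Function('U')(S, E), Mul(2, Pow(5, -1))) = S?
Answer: Rational(-1303, 5) ≈ -260.60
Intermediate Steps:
Function('U')(S, E) = Add(Rational(-2, 5), S)
C = -1 (C = Mul(5, Rational(-1, 5)) = -1)
z = 5
Function('r')(m, G) = Mul(9, G, m) (Function('r')(m, G) = Mul(9, Mul(m, G)) = Mul(9, Mul(G, m)) = Mul(9, G, m))
Function('f')(T) = Mul(-9, T) (Function('f')(T) = Mul(9, -1, T) = Mul(-9, T))
Add(Function('f')(z), Mul(7, Mul(Function('U')(-4, 4), 7))) = Add(Mul(-9, 5), Mul(7, Mul(Add(Rational(-2, 5), -4), 7))) = Add(-45, Mul(7, Mul(Rational(-22, 5), 7))) = Add(-45, Mul(7, Rational(-154, 5))) = Add(-45, Rational(-1078, 5)) = Rational(-1303, 5)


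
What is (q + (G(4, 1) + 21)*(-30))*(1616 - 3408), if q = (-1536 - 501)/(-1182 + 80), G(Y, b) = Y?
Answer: 738718848/551 ≈ 1.3407e+6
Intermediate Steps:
q = 2037/1102 (q = -2037/(-1102) = -2037*(-1/1102) = 2037/1102 ≈ 1.8485)
(q + (G(4, 1) + 21)*(-30))*(1616 - 3408) = (2037/1102 + (4 + 21)*(-30))*(1616 - 3408) = (2037/1102 + 25*(-30))*(-1792) = (2037/1102 - 750)*(-1792) = -824463/1102*(-1792) = 738718848/551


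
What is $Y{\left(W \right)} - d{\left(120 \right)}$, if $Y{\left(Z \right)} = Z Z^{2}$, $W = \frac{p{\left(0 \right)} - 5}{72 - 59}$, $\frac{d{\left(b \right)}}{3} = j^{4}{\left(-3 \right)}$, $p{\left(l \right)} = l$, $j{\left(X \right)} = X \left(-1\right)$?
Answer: $- \frac{533996}{2197} \approx -243.06$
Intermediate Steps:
$j{\left(X \right)} = - X$
$d{\left(b \right)} = 243$ ($d{\left(b \right)} = 3 \left(\left(-1\right) \left(-3\right)\right)^{4} = 3 \cdot 3^{4} = 3 \cdot 81 = 243$)
$W = - \frac{5}{13}$ ($W = \frac{0 - 5}{72 - 59} = - \frac{5}{13} \approx -0.38462$)
$Y{\left(Z \right)} = Z^{3}$
$Y{\left(W \right)} - d{\left(120 \right)} = \left(- \frac{5}{13}\right)^{3} - 243 = - \frac{125}{2197} - 243 = - \frac{533996}{2197}$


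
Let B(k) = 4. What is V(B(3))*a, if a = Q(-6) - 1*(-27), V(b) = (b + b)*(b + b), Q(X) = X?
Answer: 1344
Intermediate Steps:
V(b) = 4*b² (V(b) = (2*b)*(2*b) = 4*b²)
a = 21 (a = -6 - 1*(-27) = -6 + 27 = 21)
V(B(3))*a = (4*4²)*21 = (4*16)*21 = 64*21 = 1344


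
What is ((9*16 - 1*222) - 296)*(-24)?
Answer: 8976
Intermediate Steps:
((9*16 - 1*222) - 296)*(-24) = ((144 - 222) - 296)*(-24) = (-78 - 296)*(-24) = -374*(-24) = 8976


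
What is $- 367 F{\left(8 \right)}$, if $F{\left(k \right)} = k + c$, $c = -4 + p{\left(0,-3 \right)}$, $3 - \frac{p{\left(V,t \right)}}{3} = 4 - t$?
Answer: $2936$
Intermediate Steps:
$p{\left(V,t \right)} = -3 + 3 t$ ($p{\left(V,t \right)} = 9 - 3 \left(4 - t\right) = 9 + \left(-12 + 3 t\right) = -3 + 3 t$)
$c = -16$ ($c = -4 + \left(-3 + 3 \left(-3\right)\right) = -4 - 12 = -16$)
$F{\left(k \right)} = -16 + k$ ($F{\left(k \right)} = k - 16 = -16 + k$)
$- 367 F{\left(8 \right)} = - 367 \left(-16 + 8\right) = \left(-367\right) \left(-8\right) = 2936$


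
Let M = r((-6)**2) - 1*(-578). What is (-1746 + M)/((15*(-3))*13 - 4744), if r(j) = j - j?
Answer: 16/73 ≈ 0.21918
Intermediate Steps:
r(j) = 0
M = 578 (M = 0 - 1*(-578) = 0 + 578 = 578)
(-1746 + M)/((15*(-3))*13 - 4744) = (-1746 + 578)/((15*(-3))*13 - 4744) = -1168/(-45*13 - 4744) = -1168/(-585 - 4744) = -1168/(-5329) = -1168*(-1/5329) = 16/73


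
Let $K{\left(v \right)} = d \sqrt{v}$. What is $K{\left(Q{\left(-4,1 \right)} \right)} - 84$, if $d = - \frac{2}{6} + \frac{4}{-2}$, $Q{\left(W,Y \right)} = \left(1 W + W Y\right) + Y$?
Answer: $-84 - \frac{7 i \sqrt{7}}{3} \approx -84.0 - 6.1734 i$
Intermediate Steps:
$Q{\left(W,Y \right)} = W + Y + W Y$ ($Q{\left(W,Y \right)} = \left(W + W Y\right) + Y = W + Y + W Y$)
$d = - \frac{7}{3}$ ($d = \left(-2\right) \frac{1}{6} + 4 \left(- \frac{1}{2}\right) = - \frac{1}{3} - 2 = - \frac{7}{3} \approx -2.3333$)
$K{\left(v \right)} = - \frac{7 \sqrt{v}}{3}$
$K{\left(Q{\left(-4,1 \right)} \right)} - 84 = - \frac{7 \sqrt{-4 + 1 - 4}}{3} - 84 = - \frac{7 \sqrt{-7}}{3} - 84 = - \frac{7 i \sqrt{7}}{3} - 84 = -84 - \frac{7 i \sqrt{7}}{3}$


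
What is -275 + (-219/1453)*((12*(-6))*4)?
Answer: -336503/1453 ≈ -231.59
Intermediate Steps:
-275 + (-219/1453)*((12*(-6))*4) = -275 + (-219*1/1453)*(-72*4) = -275 - 219/1453*(-288) = -275 + 63072/1453 = -336503/1453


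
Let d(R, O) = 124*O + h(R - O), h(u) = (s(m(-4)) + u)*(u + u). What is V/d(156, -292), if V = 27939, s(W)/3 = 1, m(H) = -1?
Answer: 27939/367888 ≈ 0.075944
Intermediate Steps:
s(W) = 3 (s(W) = 3*1 = 3)
h(u) = 2*u*(3 + u) (h(u) = (3 + u)*(u + u) = (3 + u)*(2*u) = 2*u*(3 + u))
d(R, O) = 124*O + 2*(R - O)*(3 + R - O) (d(R, O) = 124*O + 2*(R - O)*(3 + (R - O)) = 124*O + 2*(R - O)*(3 + R - O))
V/d(156, -292) = 27939/(124*(-292) - 2*(-292 - 1*156)*(3 + 156 - 1*(-292))) = 27939/(-36208 - 2*(-292 - 156)*(3 + 156 + 292)) = 27939/(-36208 - 2*(-448)*451) = 27939/(-36208 + 404096) = 27939/367888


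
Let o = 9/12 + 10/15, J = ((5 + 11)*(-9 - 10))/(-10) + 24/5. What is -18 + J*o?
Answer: 478/15 ≈ 31.867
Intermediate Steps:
J = 176/5 (J = (16*(-19))*(-⅒) + 24*(⅕) = -304*(-⅒) + 24/5 = 152/5 + 24/5 = 176/5 ≈ 35.200)
o = 17/12 (o = 9*(1/12) + 10*(1/15) = ¾ + ⅔ = 17/12 ≈ 1.4167)
-18 + J*o = -18 + (176/5)*(17/12) = -18 + 748/15 = 478/15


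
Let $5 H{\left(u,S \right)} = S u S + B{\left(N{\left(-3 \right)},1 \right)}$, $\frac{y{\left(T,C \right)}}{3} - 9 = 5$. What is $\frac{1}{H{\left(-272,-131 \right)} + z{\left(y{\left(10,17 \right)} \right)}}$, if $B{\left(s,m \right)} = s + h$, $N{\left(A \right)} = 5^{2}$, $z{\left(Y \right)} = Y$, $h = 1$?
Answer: $- \frac{5}{4667556} \approx -1.0712 \cdot 10^{-6}$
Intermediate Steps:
$y{\left(T,C \right)} = 42$ ($y{\left(T,C \right)} = 27 + 3 \cdot 5 = 27 + 15 = 42$)
$N{\left(A \right)} = 25$
$B{\left(s,m \right)} = 1 + s$ ($B{\left(s,m \right)} = s + 1 = 1 + s$)
$H{\left(u,S \right)} = \frac{26}{5} + \frac{u S^{2}}{5}$ ($H{\left(u,S \right)} = \frac{S u S + \left(1 + 25\right)}{5} = \frac{u S^{2} + 26}{5} = \frac{26 + u S^{2}}{5} = \frac{26}{5} + \frac{u S^{2}}{5}$)
$\frac{1}{H{\left(-272,-131 \right)} + z{\left(y{\left(10,17 \right)} \right)}} = \frac{1}{\left(\frac{26}{5} + \frac{1}{5} \left(-272\right) \left(-131\right)^{2}\right) + 42} = \frac{1}{\left(\frac{26}{5} + \frac{1}{5} \left(-272\right) 17161\right) + 42} = \frac{1}{\left(\frac{26}{5} - \frac{4667792}{5}\right) + 42} = \frac{1}{- \frac{4667766}{5} + 42} = \frac{1}{- \frac{4667556}{5}} = - \frac{5}{4667556}$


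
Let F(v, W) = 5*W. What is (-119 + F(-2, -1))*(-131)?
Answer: 16244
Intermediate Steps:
(-119 + F(-2, -1))*(-131) = (-119 + 5*(-1))*(-131) = (-119 - 5)*(-131) = -124*(-131) = 16244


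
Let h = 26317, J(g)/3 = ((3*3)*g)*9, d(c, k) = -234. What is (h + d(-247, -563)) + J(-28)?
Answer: 19279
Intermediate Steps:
J(g) = 243*g (J(g) = 3*(((3*3)*g)*9) = 3*((9*g)*9) = 3*(81*g) = 243*g)
(h + d(-247, -563)) + J(-28) = (26317 - 234) + 243*(-28) = 26083 - 6804 = 19279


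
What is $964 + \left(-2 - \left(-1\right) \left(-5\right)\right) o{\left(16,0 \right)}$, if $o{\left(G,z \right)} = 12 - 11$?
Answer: $957$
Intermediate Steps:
$o{\left(G,z \right)} = 1$ ($o{\left(G,z \right)} = 12 - 11 = 1$)
$964 + \left(-2 - \left(-1\right) \left(-5\right)\right) o{\left(16,0 \right)} = 964 + \left(-2 - \left(-1\right) \left(-5\right)\right) 1 = 964 + \left(-2 - 5\right) 1 = 964 - 7 = 957$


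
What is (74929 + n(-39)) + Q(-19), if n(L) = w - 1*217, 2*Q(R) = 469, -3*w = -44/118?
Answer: 26531105/354 ≈ 74947.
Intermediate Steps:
w = 22/177 (w = -(-44)/(3*118) = -⅓*(-22/59) = 22/177 ≈ 0.12429)
Q(R) = 469/2 (Q(R) = (½)*469 = 469/2)
n(L) = -38387/177 (n(L) = 22/177 - 1*217 = 22/177 - 217 = -38387/177)
(74929 + n(-39)) + Q(-19) = (74929 - 38387/177) + 469/2 = 13224046/177 + 469/2 = 26531105/354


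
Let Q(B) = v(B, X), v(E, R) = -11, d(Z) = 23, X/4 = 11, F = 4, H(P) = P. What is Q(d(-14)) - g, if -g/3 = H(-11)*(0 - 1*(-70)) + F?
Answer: -2309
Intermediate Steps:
X = 44 (X = 4*11 = 44)
Q(B) = -11
g = 2298 (g = -3*(-11*(0 - 1*(-70)) + 4) = -3*(-11*(0 + 70) + 4) = -3*(-11*70 + 4) = -3*(-770 + 4) = -3*(-766) = 2298)
Q(d(-14)) - g = -11 - 1*2298 = -11 - 2298 = -2309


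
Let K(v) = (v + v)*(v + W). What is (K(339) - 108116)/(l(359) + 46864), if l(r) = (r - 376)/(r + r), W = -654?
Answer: -230970548/33648335 ≈ -6.8643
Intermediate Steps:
l(r) = (-376 + r)/(2*r) (l(r) = (-376 + r)/((2*r)) = (-376 + r)*(1/(2*r)) = (-376 + r)/(2*r))
K(v) = 2*v*(-654 + v) (K(v) = (v + v)*(v - 654) = (2*v)*(-654 + v) = 2*v*(-654 + v))
(K(339) - 108116)/(l(359) + 46864) = (2*339*(-654 + 339) - 108116)/((½)*(-376 + 359)/359 + 46864) = (2*339*(-315) - 108116)/((½)*(1/359)*(-17) + 46864) = (-213570 - 108116)/(-17/718 + 46864) = -321686/33648335/718 = -321686*718/33648335 = -230970548/33648335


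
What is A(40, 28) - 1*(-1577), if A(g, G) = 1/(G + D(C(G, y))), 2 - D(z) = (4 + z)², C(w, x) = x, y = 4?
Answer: 53617/34 ≈ 1577.0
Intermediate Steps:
D(z) = 2 - (4 + z)²
A(g, G) = 1/(-62 + G) (A(g, G) = 1/(G + (2 - (4 + 4)²)) = 1/(G + (2 - 1*8²)) = 1/(G + (2 - 1*64)) = 1/(G + (2 - 64)) = 1/(G - 62) = 1/(-62 + G))
A(40, 28) - 1*(-1577) = 1/(-62 + 28) - 1*(-1577) = 1/(-34) + 1577 = -1/34 + 1577 = 53617/34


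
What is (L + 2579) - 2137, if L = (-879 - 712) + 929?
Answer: -220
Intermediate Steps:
L = -662 (L = -1591 + 929 = -662)
(L + 2579) - 2137 = (-662 + 2579) - 2137 = 1917 - 2137 = -220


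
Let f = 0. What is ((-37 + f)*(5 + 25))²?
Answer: 1232100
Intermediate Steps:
((-37 + f)*(5 + 25))² = ((-37 + 0)*(5 + 25))² = (-37*30)² = (-1110)² = 1232100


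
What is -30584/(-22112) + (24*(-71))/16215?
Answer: 19093363/14939420 ≈ 1.2781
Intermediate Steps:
-30584/(-22112) + (24*(-71))/16215 = -30584*(-1/22112) - 1704*1/16215 = 3823/2764 - 568/5405 = 19093363/14939420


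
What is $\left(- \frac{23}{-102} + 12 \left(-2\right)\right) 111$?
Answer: $- \frac{89725}{34} \approx -2639.0$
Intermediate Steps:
$\left(- \frac{23}{-102} + 12 \left(-2\right)\right) 111 = \left(\left(-23\right) \left(- \frac{1}{102}\right) - 24\right) 111 = \left(\frac{23}{102} - 24\right) 111 = \left(- \frac{2425}{102}\right) 111 = - \frac{89725}{34}$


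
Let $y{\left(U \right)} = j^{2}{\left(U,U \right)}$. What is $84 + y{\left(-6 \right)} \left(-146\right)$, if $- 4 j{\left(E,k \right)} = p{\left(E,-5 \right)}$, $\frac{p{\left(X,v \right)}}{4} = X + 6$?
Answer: $84$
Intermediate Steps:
$p{\left(X,v \right)} = 24 + 4 X$ ($p{\left(X,v \right)} = 4 \left(X + 6\right) = 4 \left(6 + X\right) = 24 + 4 X$)
$j{\left(E,k \right)} = -6 - E$ ($j{\left(E,k \right)} = - \frac{24 + 4 E}{4} = -6 - E$)
$y{\left(U \right)} = \left(-6 - U\right)^{2}$
$84 + y{\left(-6 \right)} \left(-146\right) = 84 + \left(6 - 6\right)^{2} \left(-146\right) = 84 + 0^{2} \left(-146\right) = 84 + 0 \left(-146\right) = 84 + 0 = 84$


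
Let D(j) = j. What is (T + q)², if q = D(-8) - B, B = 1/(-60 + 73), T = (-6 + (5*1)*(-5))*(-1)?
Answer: 88804/169 ≈ 525.47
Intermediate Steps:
T = 31 (T = (-6 + 5*(-5))*(-1) = (-6 - 25)*(-1) = -31*(-1) = 31)
B = 1/13 ≈ 0.076923
q = -105/13 (q = -8 - 1*1/13 = -8 - 1/13 = -105/13 ≈ -8.0769)
(T + q)² = (31 - 105/13)² = (298/13)² = 88804/169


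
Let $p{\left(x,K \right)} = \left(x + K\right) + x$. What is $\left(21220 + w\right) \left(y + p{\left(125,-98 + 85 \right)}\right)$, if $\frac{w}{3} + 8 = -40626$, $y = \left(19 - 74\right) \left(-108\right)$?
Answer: $-621912714$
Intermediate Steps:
$p{\left(x,K \right)} = K + 2 x$ ($p{\left(x,K \right)} = \left(K + x\right) + x = K + 2 x$)
$y = 5940$ ($y = \left(-55\right) \left(-108\right) = 5940$)
$w = -121902$ ($w = -24 + 3 \left(-40626\right) = -24 - 121878 = -121902$)
$\left(21220 + w\right) \left(y + p{\left(125,-98 + 85 \right)}\right) = \left(21220 - 121902\right) \left(5940 + \left(\left(-98 + 85\right) + 2 \cdot 125\right)\right) = - 100682 \left(5940 + \left(-13 + 250\right)\right) = - 100682 \left(5940 + 237\right) = \left(-100682\right) 6177 = -621912714$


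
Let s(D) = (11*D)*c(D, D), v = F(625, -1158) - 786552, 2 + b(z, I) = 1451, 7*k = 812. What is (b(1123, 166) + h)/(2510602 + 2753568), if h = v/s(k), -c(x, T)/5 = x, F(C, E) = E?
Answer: 9756033/35417335760 ≈ 0.00027546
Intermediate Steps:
k = 116 (k = (1/7)*812 = 116)
b(z, I) = 1449 (b(z, I) = -2 + 1451 = 1449)
c(x, T) = -5*x
v = -787710 (v = -1158 - 786552 = -787710)
s(D) = -55*D**2 (s(D) = (11*D)*(-5*D) = -55*D**2)
h = 7161/6728 (h = -787710/((-55*116**2)) = -787710/((-55*13456)) = -787710/(-740080) = -787710*(-1/740080) = 7161/6728 ≈ 1.0644)
(b(1123, 166) + h)/(2510602 + 2753568) = (1449 + 7161/6728)/(2510602 + 2753568) = (9756033/6728)/5264170 = (9756033/6728)*(1/5264170) = 9756033/35417335760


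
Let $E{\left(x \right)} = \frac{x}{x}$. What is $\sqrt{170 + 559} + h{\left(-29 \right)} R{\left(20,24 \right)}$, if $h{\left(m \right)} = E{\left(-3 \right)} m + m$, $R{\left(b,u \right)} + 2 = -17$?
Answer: $1129$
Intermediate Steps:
$E{\left(x \right)} = 1$
$R{\left(b,u \right)} = -19$ ($R{\left(b,u \right)} = -2 - 17 = -19$)
$h{\left(m \right)} = 2 m$ ($h{\left(m \right)} = 1 m + m = m + m = 2 m$)
$\sqrt{170 + 559} + h{\left(-29 \right)} R{\left(20,24 \right)} = \sqrt{170 + 559} + 2 \left(-29\right) \left(-19\right) = \sqrt{729} - -1102 = 27 + 1102 = 1129$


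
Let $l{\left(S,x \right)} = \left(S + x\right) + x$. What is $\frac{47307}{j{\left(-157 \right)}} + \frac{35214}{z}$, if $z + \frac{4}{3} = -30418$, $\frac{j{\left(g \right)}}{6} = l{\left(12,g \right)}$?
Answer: $- \frac{751427585}{27559916} \approx -27.265$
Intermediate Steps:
$l{\left(S,x \right)} = S + 2 x$
$j{\left(g \right)} = 72 + 12 g$ ($j{\left(g \right)} = 6 \left(12 + 2 g\right) = 72 + 12 g$)
$z = - \frac{91258}{3}$ ($z = - \frac{4}{3} - 30418 = - \frac{91258}{3} \approx -30419.0$)
$\frac{47307}{j{\left(-157 \right)}} + \frac{35214}{z} = \frac{47307}{72 + 12 \left(-157\right)} + \frac{35214}{- \frac{91258}{3}} = \frac{47307}{72 - 1884} + 35214 \left(- \frac{3}{91258}\right) = \frac{47307}{-1812} - \frac{52821}{45629} = 47307 \left(- \frac{1}{1812}\right) - \frac{52821}{45629} = - \frac{15769}{604} - \frac{52821}{45629} = - \frac{751427585}{27559916}$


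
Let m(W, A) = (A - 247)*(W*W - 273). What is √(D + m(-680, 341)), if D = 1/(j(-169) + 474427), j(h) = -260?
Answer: √9766789958809313049/474167 ≈ 6590.9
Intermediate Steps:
m(W, A) = (-273 + W²)*(-247 + A) (m(W, A) = (-247 + A)*(W² - 273) = (-247 + A)*(-273 + W²) = (-273 + W²)*(-247 + A))
D = 1/474167 (D = 1/(-260 + 474427) = 1/474167 ≈ 2.1090e-6)
√(D + m(-680, 341)) = √(1/474167 + (67431 - 273*341 - 247*(-680)² + 341*(-680)²)) = √(1/474167 + (67431 - 93093 - 247*462400 + 341*462400)) = √(1/474167 + (67431 - 93093 - 114212800 + 157678400)) = √(1/474167 + 43439938) = √(20597785081647/474167) = √9766789958809313049/474167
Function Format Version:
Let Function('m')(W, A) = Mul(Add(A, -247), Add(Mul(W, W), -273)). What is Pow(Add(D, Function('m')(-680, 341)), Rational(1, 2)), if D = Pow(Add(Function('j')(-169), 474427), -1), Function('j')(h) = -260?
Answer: Mul(Rational(1, 474167), Pow(9766789958809313049, Rational(1, 2))) ≈ 6590.9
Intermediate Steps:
Function('m')(W, A) = Mul(Add(-273, Pow(W, 2)), Add(-247, A)) (Function('m')(W, A) = Mul(Add(-247, A), Add(Pow(W, 2), -273)) = Mul(Add(-247, A), Add(-273, Pow(W, 2))) = Mul(Add(-273, Pow(W, 2)), Add(-247, A)))
D = Rational(1, 474167) (D = Pow(Add(-260, 474427), -1) = Pow(474167, -1) = Rational(1, 474167) ≈ 2.1090e-6)
Pow(Add(D, Function('m')(-680, 341)), Rational(1, 2)) = Pow(Add(Rational(1, 474167), Add(67431, Mul(-273, 341), Mul(-247, Pow(-680, 2)), Mul(341, Pow(-680, 2)))), Rational(1, 2)) = Pow(Add(Rational(1, 474167), Add(67431, -93093, Mul(-247, 462400), Mul(341, 462400))), Rational(1, 2)) = Pow(Add(Rational(1, 474167), Add(67431, -93093, -114212800, 157678400)), Rational(1, 2)) = Pow(Add(Rational(1, 474167), 43439938), Rational(1, 2)) = Pow(Rational(20597785081647, 474167), Rational(1, 2)) = Mul(Rational(1, 474167), Pow(9766789958809313049, Rational(1, 2)))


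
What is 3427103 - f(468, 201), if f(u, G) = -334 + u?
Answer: 3426969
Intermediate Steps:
3427103 - f(468, 201) = 3427103 - (-334 + 468) = 3427103 - 1*134 = 3427103 - 134 = 3426969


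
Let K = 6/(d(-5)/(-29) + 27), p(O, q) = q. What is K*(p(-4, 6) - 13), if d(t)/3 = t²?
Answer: -203/118 ≈ -1.7203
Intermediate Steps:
d(t) = 3*t²
K = 29/118 (K = 6/((3*(-5)²)/(-29) + 27) = 6/((3*25)*(-1/29) + 27) = 6/(75*(-1/29) + 27) = 6/(-75/29 + 27) = 6/(708/29) = 6*(29/708) = 29/118 ≈ 0.24576)
K*(p(-4, 6) - 13) = 29*(6 - 13)/118 = (29/118)*(-7) = -203/118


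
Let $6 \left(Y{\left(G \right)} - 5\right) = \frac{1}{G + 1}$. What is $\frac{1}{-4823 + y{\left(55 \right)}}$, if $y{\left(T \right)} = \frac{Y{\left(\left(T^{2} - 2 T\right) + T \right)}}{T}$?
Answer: $- \frac{980430}{4728524759} \approx -0.00020734$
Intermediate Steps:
$Y{\left(G \right)} = 5 + \frac{1}{6 \left(1 + G\right)}$ ($Y{\left(G \right)} = 5 + \frac{1}{6 \left(G + 1\right)} = 5 + \frac{1}{6 \left(1 + G\right)}$)
$y{\left(T \right)} = \frac{31 - 30 T + 30 T^{2}}{6 T \left(1 + T^{2} - T\right)}$ ($y{\left(T \right)} = \frac{\frac{1}{6} \frac{1}{1 + \left(\left(T^{2} - 2 T\right) + T\right)} \left(31 + 30 \left(\left(T^{2} - 2 T\right) + T\right)\right)}{T} = \frac{\frac{1}{6} \frac{1}{1 + \left(T^{2} - T\right)} \left(31 + 30 \left(T^{2} - T\right)\right)}{T} = \frac{\frac{1}{6} \frac{1}{1 + T^{2} - T} \left(31 + \left(- 30 T + 30 T^{2}\right)\right)}{T} = \frac{\frac{1}{6} \frac{1}{1 + T^{2} - T} \left(31 - 30 T + 30 T^{2}\right)}{T} = \frac{31 - 30 T + 30 T^{2}}{6 T \left(1 + T^{2} - T\right)}$)
$\frac{1}{-4823 + y{\left(55 \right)}} = \frac{1}{-4823 + \frac{31 + 30 \cdot 55 \left(-1 + 55\right)}{6 \cdot 55 \left(1 + 55 \left(-1 + 55\right)\right)}} = \frac{1}{-4823 + \frac{1}{6} \cdot \frac{1}{55} \frac{1}{1 + 55 \cdot 54} \left(31 + 30 \cdot 55 \cdot 54\right)} = \frac{1}{-4823 + \frac{1}{6} \cdot \frac{1}{55} \frac{1}{1 + 2970} \left(31 + 89100\right)} = \frac{1}{-4823 + \frac{1}{6} \cdot \frac{1}{55} \cdot \frac{1}{2971} \cdot 89131} = \frac{1}{-4823 + \frac{89131}{980430}} = \frac{1}{- \frac{4728524759}{980430}} = - \frac{980430}{4728524759}$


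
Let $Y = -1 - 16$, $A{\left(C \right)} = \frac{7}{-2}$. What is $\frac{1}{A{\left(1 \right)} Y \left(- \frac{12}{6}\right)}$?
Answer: $- \frac{1}{119} \approx -0.0084034$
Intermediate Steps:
$A{\left(C \right)} = - \frac{7}{2}$ ($A{\left(C \right)} = 7 \left(- \frac{1}{2}\right) = - \frac{7}{2}$)
$Y = -17$ ($Y = -1 - 16 = -17$)
$\frac{1}{A{\left(1 \right)} Y \left(- \frac{12}{6}\right)} = \frac{1}{\left(- \frac{7}{2}\right) \left(-17\right) \left(- \frac{12}{6}\right)} = \frac{1}{\frac{119}{2} \left(\left(-12\right) \frac{1}{6}\right)} = \frac{1}{\frac{119}{2} \left(-2\right)} = \frac{1}{-119} = - \frac{1}{119}$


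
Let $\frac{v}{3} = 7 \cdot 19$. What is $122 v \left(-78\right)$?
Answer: $-3796884$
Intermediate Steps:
$v = 399$ ($v = 3 \cdot 7 \cdot 19 = 3 \cdot 133 = 399$)
$122 v \left(-78\right) = 122 \cdot 399 \left(-78\right) = 48678 \left(-78\right) = -3796884$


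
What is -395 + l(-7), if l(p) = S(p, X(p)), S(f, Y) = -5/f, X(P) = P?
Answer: -2760/7 ≈ -394.29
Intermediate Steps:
l(p) = -5/p
-395 + l(-7) = -395 - 5/(-7) = -395 - 5*(-⅐) = -395 + 5/7 = -2760/7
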